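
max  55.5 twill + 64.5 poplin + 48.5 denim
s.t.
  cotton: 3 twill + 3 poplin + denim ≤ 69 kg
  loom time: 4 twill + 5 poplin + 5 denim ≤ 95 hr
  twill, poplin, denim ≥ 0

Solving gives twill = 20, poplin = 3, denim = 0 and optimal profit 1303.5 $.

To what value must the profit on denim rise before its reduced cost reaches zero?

51.5

Check each constraint at x*: cotton 69/69 (tight); loom time 95/95 (tight).
Dual feasibility on the basic columns requires 3·y_cotton + 4·y_loom time = 55.5, 3·y_cotton + 5·y_loom time = 64.5.
Solving: y_cotton = 6.5, y_loom time = 9.
denim enters the basis when its profit ≥ yᵀa₃ = 6.5·1 + 9·5 = 51.5.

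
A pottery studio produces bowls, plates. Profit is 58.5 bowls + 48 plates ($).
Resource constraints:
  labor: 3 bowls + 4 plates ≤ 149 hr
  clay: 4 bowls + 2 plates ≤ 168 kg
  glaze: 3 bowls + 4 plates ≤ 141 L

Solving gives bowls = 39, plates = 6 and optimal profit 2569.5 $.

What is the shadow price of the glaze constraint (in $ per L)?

7.5

Check each constraint at x*: labor 141/149 (slack 8); clay 168/168 (tight); glaze 141/141 (tight).
By complementary slackness, y = 0 for the non-binding constraint.
Dual feasibility on the basic columns requires 4·y_clay + 3·y_glaze = 58.5, 2·y_clay + 4·y_glaze = 48.
→ y_clay = 9 and y_glaze = 7.5.
Shadow price of glaze = 7.5.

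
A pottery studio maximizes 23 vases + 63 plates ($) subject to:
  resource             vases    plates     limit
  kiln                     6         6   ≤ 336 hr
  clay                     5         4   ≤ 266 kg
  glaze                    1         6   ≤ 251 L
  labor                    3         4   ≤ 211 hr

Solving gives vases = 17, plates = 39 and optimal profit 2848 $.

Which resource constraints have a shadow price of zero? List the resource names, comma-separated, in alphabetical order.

kiln: 336/336 (binding)
clay: 241/266 (slack 25)
glaze: 251/251 (binding)
labor: 207/211 (slack 4)
By complementary slackness, a constraint with positive slack has shadow price 0 → clay, labor.

clay, labor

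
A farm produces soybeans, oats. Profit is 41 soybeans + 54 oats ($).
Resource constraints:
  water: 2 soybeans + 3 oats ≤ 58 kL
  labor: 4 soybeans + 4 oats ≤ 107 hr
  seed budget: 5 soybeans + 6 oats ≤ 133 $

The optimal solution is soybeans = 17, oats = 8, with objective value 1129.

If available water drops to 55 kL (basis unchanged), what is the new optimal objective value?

1105

At the optimum: water uses 58 of 58 (binding); labor uses 100 of 107 (slack = 7); seed budget uses 133 of 133 (binding).
Slack constraints have shadow price 0 (complementary slackness).
From A_Bᵀ y = c: 2·y_water + 5·y_seed budget = 41; 3·y_water + 6·y_seed budget = 54.
→ y_water = 8 and y_seed budget = 5.
Δz = y_water·Δb = 8 × (-3) = -24, so new z* = 1129 − 24 = 1105.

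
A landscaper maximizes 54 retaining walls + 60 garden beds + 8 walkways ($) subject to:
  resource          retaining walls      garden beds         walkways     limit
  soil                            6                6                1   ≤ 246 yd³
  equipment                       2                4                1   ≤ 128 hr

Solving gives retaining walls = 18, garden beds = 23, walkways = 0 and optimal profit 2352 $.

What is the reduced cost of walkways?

-3

At the optimum: soil uses 246 of 246 (binding); equipment uses 128 of 128 (binding).
Dual feasibility on the basic columns requires 6·y_soil + 2·y_equipment = 54, 6·y_soil + 4·y_equipment = 60.
This yields shadow prices y_soil = 8, y_equipment = 3.
Reduced cost of walkways: c₃ − yᵀa₃ = 8 − (8·1 + 3·1) = 8 − 11 = -3.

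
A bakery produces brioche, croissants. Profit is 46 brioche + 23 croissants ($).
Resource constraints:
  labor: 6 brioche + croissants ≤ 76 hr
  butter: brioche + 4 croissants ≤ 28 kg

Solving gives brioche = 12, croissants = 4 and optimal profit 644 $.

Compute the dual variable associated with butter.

Both labor and butter are binding at x*.
The binding rows give the dual system: 6·y_labor + 1·y_butter = 46 and 1·y_labor + 4·y_butter = 23.
This yields shadow prices y_labor = 7, y_butter = 4.
Shadow price of butter = 4.

4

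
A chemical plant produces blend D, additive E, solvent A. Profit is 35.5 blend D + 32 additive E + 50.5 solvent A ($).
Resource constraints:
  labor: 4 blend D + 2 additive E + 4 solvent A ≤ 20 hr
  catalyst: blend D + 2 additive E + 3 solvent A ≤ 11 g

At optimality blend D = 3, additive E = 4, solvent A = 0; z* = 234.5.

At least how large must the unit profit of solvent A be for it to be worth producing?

54.5

At the optimum: labor uses 20 of 20 (binding); catalyst uses 11 of 11 (binding).
From A_Bᵀ y = c: 4·y_labor + 1·y_catalyst = 35.5; 2·y_labor + 2·y_catalyst = 32.
→ y_labor = 6.5 and y_catalyst = 9.5.
solvent A enters the basis when its profit ≥ yᵀa₃ = 6.5·4 + 9.5·3 = 54.5.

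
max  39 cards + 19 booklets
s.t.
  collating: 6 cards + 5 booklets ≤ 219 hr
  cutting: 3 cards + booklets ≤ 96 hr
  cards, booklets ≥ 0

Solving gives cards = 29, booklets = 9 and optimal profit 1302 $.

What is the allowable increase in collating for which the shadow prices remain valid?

261

Binding constraints: collating, cutting. The basis is B = [[6,5],[3,1]] with det -9.
Per unit increase in collating, x* moves by d = (-0.1111, 0.3333).
The basis stays optimal until cards reaches 0; allowable increase = 261 hr.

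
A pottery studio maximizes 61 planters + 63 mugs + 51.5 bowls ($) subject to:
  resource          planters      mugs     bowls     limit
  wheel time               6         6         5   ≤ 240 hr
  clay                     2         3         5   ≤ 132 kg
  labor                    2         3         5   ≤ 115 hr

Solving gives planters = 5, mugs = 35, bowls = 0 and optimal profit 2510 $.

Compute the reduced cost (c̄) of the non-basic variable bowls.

Binding: wheel time and labor. Non-binding: clay (17 unused).
Slack constraints have shadow price 0 (complementary slackness).
The binding rows give the dual system: 6·y_wheel time + 2·y_labor = 61 and 6·y_wheel time + 3·y_labor = 63.
This yields shadow prices y_wheel time = 9.5, y_labor = 2.
Reduced cost of bowls: c₃ − yᵀa₃ = 51.5 − (9.5·5 + 2·5) = 51.5 − 57.5 = -6.

-6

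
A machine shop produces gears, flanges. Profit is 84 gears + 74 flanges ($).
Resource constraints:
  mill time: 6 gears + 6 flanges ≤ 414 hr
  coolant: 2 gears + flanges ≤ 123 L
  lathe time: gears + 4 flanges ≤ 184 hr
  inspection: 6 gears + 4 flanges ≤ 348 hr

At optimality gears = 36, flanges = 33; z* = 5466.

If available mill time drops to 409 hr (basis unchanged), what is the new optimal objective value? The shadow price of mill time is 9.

Δb = -5, so new z* = 5466 + (9)·(-5) = 5466 − 45 = 5421.

5421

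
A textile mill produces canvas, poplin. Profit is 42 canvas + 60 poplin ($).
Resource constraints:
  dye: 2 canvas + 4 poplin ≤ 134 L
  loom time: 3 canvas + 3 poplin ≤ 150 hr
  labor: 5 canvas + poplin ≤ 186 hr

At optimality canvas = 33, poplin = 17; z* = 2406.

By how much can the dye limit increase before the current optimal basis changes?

66

Binding constraints: dye, loom time. The basis is B = [[2,4],[3,3]] with det -6.
Per unit increase in dye, x* moves by d = (-0.5, 0.5).
The basis stays optimal until canvas reaches 0; allowable increase = 66 L.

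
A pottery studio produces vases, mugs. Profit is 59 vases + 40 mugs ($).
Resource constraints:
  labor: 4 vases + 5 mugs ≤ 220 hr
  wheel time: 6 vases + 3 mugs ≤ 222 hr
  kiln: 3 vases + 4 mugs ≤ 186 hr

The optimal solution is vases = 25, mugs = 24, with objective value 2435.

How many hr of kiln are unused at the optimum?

15

kiln used = 3·25 + 4·24 = 171; slack = 186 − 171 = 15.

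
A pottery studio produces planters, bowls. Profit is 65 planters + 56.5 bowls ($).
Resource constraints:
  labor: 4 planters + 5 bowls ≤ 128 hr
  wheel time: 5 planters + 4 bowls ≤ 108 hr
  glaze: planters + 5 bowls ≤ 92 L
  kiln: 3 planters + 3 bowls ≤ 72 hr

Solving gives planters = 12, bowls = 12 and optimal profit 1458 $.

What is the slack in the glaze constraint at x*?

glaze used = 1·12 + 5·12 = 72; slack = 92 − 72 = 20.

20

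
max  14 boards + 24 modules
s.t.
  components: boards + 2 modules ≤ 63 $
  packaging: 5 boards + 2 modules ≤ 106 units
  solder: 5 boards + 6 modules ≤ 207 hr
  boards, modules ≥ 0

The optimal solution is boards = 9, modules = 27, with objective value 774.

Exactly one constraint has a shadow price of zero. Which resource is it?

components: 63/63 (binding)
packaging: 99/106 (slack 7)
solder: 207/207 (binding)
By complementary slackness, a constraint with positive slack has shadow price 0 → packaging.

packaging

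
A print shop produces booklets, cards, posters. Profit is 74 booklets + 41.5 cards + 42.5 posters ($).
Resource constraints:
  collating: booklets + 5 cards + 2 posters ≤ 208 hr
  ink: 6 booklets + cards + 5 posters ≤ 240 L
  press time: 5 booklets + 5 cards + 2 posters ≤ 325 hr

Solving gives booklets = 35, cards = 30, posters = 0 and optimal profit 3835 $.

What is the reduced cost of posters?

At the optimum: collating uses 185 of 208 (slack = 23); ink uses 240 of 240 (binding); press time uses 325 of 325 (binding).
By complementary slackness, y = 0 for the non-binding constraint.
From A_Bᵀ y = c: 6·y_ink + 5·y_press time = 74; 1·y_ink + 5·y_press time = 41.5.
Solving: y_ink = 6.5, y_press time = 7.
Reduced cost of posters: c₃ − yᵀa₃ = 42.5 − (6.5·5 + 7·2) = 42.5 − 46.5 = -4.

-4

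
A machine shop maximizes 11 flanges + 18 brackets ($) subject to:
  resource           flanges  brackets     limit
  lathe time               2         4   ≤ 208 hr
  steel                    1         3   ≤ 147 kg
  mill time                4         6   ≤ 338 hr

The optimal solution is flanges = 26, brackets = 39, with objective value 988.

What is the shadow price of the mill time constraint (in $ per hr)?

2

Binding: lathe time and mill time. Non-binding: steel (4 unused).
Slack constraints have shadow price 0 (complementary slackness).
Dual feasibility on the basic columns requires 2·y_lathe time + 4·y_mill time = 11, 4·y_lathe time + 6·y_mill time = 18.
→ y_lathe time = 1.5 and y_mill time = 2.
Shadow price of mill time = 2.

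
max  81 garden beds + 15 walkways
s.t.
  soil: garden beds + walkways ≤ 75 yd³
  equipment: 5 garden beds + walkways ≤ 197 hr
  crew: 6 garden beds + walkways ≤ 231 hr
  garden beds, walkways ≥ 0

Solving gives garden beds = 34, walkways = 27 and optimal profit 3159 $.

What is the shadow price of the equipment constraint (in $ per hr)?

9

Binding: equipment and crew. Non-binding: soil (14 unused).
By complementary slackness, y = 0 for the non-binding constraint.
Dual feasibility on the basic columns requires 5·y_equipment + 6·y_crew = 81, 1·y_equipment + 1·y_crew = 15.
→ y_equipment = 9 and y_crew = 6.
Shadow price of equipment = 9.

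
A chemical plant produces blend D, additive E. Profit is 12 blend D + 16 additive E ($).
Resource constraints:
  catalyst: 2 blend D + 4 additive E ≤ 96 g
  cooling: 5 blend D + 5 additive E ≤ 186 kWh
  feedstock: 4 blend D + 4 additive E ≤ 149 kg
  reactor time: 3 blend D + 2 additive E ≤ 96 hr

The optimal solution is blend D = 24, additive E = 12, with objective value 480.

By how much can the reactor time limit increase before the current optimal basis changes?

4.8

Binding constraints: catalyst, reactor time. The basis is B = [[2,4],[3,2]] with det -8.
Per unit increase in reactor time, x* moves by d = (0.5, -0.25).
The basis stays optimal until cooling becomes binding; allowable increase = 4.8 hr.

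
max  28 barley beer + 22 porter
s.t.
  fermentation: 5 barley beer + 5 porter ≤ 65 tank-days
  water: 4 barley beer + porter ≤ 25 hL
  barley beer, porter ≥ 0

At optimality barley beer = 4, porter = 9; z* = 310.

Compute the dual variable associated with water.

Check each constraint at x*: fermentation 65/65 (tight); water 25/25 (tight).
Dual feasibility on the basic columns requires 5·y_fermentation + 4·y_water = 28, 5·y_fermentation + 1·y_water = 22.
This yields shadow prices y_fermentation = 4, y_water = 2.
Shadow price of water = 2.

2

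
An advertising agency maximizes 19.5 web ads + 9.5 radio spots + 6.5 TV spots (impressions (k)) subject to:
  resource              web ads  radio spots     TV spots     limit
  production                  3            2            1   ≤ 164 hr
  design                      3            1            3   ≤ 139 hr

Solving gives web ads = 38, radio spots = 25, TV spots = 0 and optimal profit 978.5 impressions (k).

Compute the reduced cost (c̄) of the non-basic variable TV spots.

-7

Check each constraint at x*: production 164/164 (tight); design 139/139 (tight).
From A_Bᵀ y = c: 3·y_production + 3·y_design = 19.5; 2·y_production + 1·y_design = 9.5.
Solving: y_production = 3, y_design = 3.5.
Reduced cost of TV spots: c₃ − yᵀa₃ = 6.5 − (3·1 + 3.5·3) = 6.5 − 13.5 = -7.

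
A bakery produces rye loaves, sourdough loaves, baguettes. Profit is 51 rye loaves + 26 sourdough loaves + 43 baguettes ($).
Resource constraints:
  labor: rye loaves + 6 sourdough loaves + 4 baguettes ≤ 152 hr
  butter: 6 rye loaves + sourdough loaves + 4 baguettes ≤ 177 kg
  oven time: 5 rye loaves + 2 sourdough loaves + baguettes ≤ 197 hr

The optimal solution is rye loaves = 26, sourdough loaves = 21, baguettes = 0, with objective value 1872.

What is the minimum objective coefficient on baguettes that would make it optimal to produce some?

Binding: labor and butter. Non-binding: oven time (25 unused).
By complementary slackness, y = 0 for the non-binding constraint.
The binding rows give the dual system: 1·y_labor + 6·y_butter = 51 and 6·y_labor + 1·y_butter = 26.
Solving: y_labor = 3, y_butter = 8.
baguettes enters the basis when its profit ≥ yᵀa₃ = 3·4 + 8·4 = 44.

44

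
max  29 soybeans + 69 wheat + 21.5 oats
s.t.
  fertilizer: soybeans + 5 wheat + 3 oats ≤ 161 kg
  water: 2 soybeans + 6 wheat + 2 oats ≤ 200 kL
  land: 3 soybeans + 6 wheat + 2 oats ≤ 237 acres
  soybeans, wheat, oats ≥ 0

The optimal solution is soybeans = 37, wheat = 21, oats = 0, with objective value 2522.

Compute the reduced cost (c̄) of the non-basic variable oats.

-1.5

Binding: water and land. Non-binding: fertilizer (19 unused).
Since fertilizer is not tight, its dual is 0.
From A_Bᵀ y = c: 2·y_water + 3·y_land = 29; 6·y_water + 6·y_land = 69.
Solving: y_water = 5.5, y_land = 6.
Reduced cost of oats: c₃ − yᵀa₃ = 21.5 − (5.5·2 + 6·2) = 21.5 − 23 = -1.5.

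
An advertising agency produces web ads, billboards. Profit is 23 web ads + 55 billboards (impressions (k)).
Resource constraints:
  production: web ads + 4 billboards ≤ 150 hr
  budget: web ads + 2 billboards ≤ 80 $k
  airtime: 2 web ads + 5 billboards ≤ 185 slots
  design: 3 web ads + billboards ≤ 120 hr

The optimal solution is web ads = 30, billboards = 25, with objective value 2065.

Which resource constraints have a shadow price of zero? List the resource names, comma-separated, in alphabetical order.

design, production

production: 130/150 (slack 20)
budget: 80/80 (binding)
airtime: 185/185 (binding)
design: 115/120 (slack 5)
By complementary slackness, a constraint with positive slack has shadow price 0 → design, production.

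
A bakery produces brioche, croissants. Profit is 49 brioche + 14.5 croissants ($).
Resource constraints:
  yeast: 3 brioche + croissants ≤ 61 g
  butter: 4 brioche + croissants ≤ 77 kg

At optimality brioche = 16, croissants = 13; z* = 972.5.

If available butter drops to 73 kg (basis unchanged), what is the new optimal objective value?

950.5

At the optimum: yeast uses 61 of 61 (binding); butter uses 77 of 77 (binding).
The binding rows give the dual system: 3·y_yeast + 4·y_butter = 49 and 1·y_yeast + 1·y_butter = 14.5.
→ y_yeast = 9 and y_butter = 5.5.
Δz = y_butter·Δb = 5.5 × (-4) = -22, so new z* = 972.5 − 22 = 950.5.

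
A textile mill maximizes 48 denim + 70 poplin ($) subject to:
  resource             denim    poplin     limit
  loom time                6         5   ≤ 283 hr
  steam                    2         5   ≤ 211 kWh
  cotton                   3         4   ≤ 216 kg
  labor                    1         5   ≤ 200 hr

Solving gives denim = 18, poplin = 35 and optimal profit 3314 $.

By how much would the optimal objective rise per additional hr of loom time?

Check each constraint at x*: loom time 283/283 (tight); steam 211/211 (tight); cotton 194/216 (slack 22); labor 193/200 (slack 7).
By complementary slackness, y = 0 for the non-binding constraints.
The binding rows give the dual system: 6·y_loom time + 2·y_steam = 48 and 5·y_loom time + 5·y_steam = 70.
→ y_loom time = 5 and y_steam = 9.
Shadow price of loom time = 5.

5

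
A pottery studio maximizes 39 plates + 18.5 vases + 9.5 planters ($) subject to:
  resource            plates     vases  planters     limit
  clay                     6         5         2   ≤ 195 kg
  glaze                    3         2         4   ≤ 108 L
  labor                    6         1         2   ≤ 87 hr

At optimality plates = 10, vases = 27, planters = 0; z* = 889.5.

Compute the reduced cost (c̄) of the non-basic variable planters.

Check each constraint at x*: clay 195/195 (tight); glaze 84/108 (slack 24); labor 87/87 (tight).
Slack constraints have shadow price 0 (complementary slackness).
Dual feasibility on the basic columns requires 6·y_clay + 6·y_labor = 39, 5·y_clay + 1·y_labor = 18.5.
This yields shadow prices y_clay = 3, y_labor = 3.5.
Reduced cost of planters: c₃ − yᵀa₃ = 9.5 − (3·2 + 3.5·2) = 9.5 − 13 = -3.5.

-3.5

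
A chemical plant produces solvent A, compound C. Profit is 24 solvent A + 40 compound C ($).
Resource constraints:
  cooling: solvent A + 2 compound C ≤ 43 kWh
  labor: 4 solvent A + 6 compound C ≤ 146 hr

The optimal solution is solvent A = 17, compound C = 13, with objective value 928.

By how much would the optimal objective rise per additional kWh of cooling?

8

At the optimum: cooling uses 43 of 43 (binding); labor uses 146 of 146 (binding).
The binding rows give the dual system: 1·y_cooling + 4·y_labor = 24 and 2·y_cooling + 6·y_labor = 40.
This yields shadow prices y_cooling = 8, y_labor = 4.
Shadow price of cooling = 8.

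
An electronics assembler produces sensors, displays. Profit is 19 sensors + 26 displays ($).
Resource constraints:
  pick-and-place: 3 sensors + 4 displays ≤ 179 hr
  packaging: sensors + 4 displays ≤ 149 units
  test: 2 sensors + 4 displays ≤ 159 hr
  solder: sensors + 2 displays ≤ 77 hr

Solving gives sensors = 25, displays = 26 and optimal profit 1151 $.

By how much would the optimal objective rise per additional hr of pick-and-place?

At the optimum: pick-and-place uses 179 of 179 (binding); packaging uses 129 of 149 (slack = 20); test uses 154 of 159 (slack = 5); solder uses 77 of 77 (binding).
Slack constraints have shadow price 0 (complementary slackness).
The binding rows give the dual system: 3·y_pick-and-place + 1·y_solder = 19 and 4·y_pick-and-place + 2·y_solder = 26.
This yields shadow prices y_pick-and-place = 6, y_solder = 1.
Shadow price of pick-and-place = 6.

6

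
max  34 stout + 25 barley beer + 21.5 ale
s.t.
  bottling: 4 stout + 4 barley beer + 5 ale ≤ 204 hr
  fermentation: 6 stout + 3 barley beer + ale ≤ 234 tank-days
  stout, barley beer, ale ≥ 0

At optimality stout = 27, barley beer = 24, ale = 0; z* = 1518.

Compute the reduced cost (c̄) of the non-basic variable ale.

Both bottling and fermentation are binding at x*.
The binding rows give the dual system: 4·y_bottling + 6·y_fermentation = 34 and 4·y_bottling + 3·y_fermentation = 25.
→ y_bottling = 4 and y_fermentation = 3.
Reduced cost of ale: c₃ − yᵀa₃ = 21.5 − (4·5 + 3·1) = 21.5 − 23 = -1.5.

-1.5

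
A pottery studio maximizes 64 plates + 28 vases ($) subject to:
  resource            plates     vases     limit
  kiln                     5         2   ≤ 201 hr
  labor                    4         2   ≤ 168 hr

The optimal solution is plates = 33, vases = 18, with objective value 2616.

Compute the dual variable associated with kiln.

8

Both kiln and labor are binding at x*.
From A_Bᵀ y = c: 5·y_kiln + 4·y_labor = 64; 2·y_kiln + 2·y_labor = 28.
Solving: y_kiln = 8, y_labor = 6.
Shadow price of kiln = 8.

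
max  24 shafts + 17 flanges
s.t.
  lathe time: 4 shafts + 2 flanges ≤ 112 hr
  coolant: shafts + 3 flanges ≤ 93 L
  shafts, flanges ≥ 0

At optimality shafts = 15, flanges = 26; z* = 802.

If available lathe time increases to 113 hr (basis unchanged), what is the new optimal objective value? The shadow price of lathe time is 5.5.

807.5

Δb = 1, so new z* = 802 + (5.5)·(1) = 802 + 5.5 = 807.5.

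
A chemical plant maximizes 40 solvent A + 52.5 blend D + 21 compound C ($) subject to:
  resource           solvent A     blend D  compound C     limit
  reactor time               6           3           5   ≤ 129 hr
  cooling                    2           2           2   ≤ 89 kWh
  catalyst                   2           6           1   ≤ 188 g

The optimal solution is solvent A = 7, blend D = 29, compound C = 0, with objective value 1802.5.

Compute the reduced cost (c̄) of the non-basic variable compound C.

Binding: reactor time and catalyst. Non-binding: cooling (17 unused).
Since cooling is not tight, its dual is 0.
From A_Bᵀ y = c: 6·y_reactor time + 2·y_catalyst = 40; 3·y_reactor time + 6·y_catalyst = 52.5.
Solving: y_reactor time = 4.5, y_catalyst = 6.5.
Reduced cost of compound C: c₃ − yᵀa₃ = 21 − (4.5·5 + 6.5·1) = 21 − 29 = -8.

-8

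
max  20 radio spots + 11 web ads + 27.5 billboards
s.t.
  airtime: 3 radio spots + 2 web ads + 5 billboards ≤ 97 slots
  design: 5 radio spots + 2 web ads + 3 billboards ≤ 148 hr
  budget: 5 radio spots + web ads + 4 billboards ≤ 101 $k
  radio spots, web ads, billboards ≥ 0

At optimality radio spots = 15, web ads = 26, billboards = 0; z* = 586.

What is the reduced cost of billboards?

-1.5

Binding: airtime and budget. Non-binding: design (21 unused).
Slack constraints have shadow price 0 (complementary slackness).
The binding rows give the dual system: 3·y_airtime + 5·y_budget = 20 and 2·y_airtime + 1·y_budget = 11.
→ y_airtime = 5 and y_budget = 1.
Reduced cost of billboards: c₃ − yᵀa₃ = 27.5 − (5·5 + 1·4) = 27.5 − 29 = -1.5.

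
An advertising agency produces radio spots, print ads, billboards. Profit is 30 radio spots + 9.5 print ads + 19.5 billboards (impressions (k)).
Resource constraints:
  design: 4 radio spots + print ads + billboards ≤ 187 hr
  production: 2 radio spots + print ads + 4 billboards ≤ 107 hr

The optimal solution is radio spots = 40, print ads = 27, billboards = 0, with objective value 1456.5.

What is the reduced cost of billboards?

-2

At the optimum: design uses 187 of 187 (binding); production uses 107 of 107 (binding).
From A_Bᵀ y = c: 4·y_design + 2·y_production = 30; 1·y_design + 1·y_production = 9.5.
Solving: y_design = 5.5, y_production = 4.
Reduced cost of billboards: c₃ − yᵀa₃ = 19.5 − (5.5·1 + 4·4) = 19.5 − 21.5 = -2.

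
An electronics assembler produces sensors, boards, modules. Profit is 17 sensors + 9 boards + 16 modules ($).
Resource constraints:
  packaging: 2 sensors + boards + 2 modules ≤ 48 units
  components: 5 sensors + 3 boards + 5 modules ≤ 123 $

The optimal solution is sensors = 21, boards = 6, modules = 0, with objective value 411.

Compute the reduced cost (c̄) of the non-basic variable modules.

At the optimum: packaging uses 48 of 48 (binding); components uses 123 of 123 (binding).
From A_Bᵀ y = c: 2·y_packaging + 5·y_components = 17; 1·y_packaging + 3·y_components = 9.
Solving: y_packaging = 6, y_components = 1.
Reduced cost of modules: c₃ − yᵀa₃ = 16 − (6·2 + 1·5) = 16 − 17 = -1.

-1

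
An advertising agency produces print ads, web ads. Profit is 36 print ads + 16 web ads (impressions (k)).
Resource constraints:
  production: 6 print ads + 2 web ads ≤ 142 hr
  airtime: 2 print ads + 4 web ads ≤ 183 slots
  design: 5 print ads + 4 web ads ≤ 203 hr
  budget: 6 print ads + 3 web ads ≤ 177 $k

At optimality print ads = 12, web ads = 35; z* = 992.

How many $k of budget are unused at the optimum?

budget used = 6·12 + 3·35 = 177; slack = 177 − 177 = 0.

0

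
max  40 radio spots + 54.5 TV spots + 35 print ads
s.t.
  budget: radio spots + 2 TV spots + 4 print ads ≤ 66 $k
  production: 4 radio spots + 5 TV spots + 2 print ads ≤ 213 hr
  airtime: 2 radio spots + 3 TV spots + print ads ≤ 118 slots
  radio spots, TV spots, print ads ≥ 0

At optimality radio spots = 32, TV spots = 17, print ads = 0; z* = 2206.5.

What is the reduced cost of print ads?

Check each constraint at x*: budget 66/66 (tight); production 213/213 (tight); airtime 115/118 (slack 3).
Since airtime is not tight, its dual is 0.
Dual feasibility on the basic columns requires 1·y_budget + 4·y_production = 40, 2·y_budget + 5·y_production = 54.5.
This yields shadow prices y_budget = 6, y_production = 8.5.
Reduced cost of print ads: c₃ − yᵀa₃ = 35 − (6·4 + 8.5·2) = 35 − 41 = -6.

-6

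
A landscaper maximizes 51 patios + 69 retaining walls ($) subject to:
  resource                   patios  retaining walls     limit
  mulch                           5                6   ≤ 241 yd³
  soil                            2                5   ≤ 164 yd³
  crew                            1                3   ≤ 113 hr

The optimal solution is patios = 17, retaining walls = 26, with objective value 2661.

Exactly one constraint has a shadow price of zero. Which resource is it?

crew

mulch: 241/241 (binding)
soil: 164/164 (binding)
crew: 95/113 (slack 18)
By complementary slackness, a constraint with positive slack has shadow price 0 → crew.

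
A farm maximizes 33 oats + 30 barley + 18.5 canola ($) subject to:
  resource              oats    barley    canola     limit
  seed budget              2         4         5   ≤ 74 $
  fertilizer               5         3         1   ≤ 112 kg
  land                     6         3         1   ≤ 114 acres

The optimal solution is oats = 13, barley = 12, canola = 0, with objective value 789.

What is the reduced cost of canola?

Check each constraint at x*: seed budget 74/74 (tight); fertilizer 101/112 (slack 11); land 114/114 (tight).
By complementary slackness, y = 0 for the non-binding constraint.
The binding rows give the dual system: 2·y_seed budget + 6·y_land = 33 and 4·y_seed budget + 3·y_land = 30.
Solving: y_seed budget = 4.5, y_land = 4.
Reduced cost of canola: c₃ − yᵀa₃ = 18.5 − (4.5·5 + 4·1) = 18.5 − 26.5 = -8.

-8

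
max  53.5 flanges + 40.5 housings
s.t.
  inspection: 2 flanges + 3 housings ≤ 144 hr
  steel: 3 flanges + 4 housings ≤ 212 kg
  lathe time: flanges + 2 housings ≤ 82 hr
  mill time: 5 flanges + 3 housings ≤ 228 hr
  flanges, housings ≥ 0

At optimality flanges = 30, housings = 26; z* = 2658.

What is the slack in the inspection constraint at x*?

6

inspection used = 2·30 + 3·26 = 138; slack = 144 − 138 = 6.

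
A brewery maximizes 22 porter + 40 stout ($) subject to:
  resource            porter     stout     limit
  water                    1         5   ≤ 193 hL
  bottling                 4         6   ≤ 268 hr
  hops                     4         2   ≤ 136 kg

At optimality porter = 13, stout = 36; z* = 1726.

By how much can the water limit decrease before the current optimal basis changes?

Binding constraints: water, bottling. The basis is B = [[1,5],[4,6]] with det -14.
Per unit decrease in water, x* moves by d = (0.4286, -0.2857).
The basis stays optimal until hops becomes binding; allowable decrease = 10.5 hL.

10.5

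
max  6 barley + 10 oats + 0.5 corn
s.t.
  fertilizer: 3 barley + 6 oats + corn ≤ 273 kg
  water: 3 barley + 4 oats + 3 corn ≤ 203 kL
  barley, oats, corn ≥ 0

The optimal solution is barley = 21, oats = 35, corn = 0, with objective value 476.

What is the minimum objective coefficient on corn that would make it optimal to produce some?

4

Both fertilizer and water are binding at x*.
The binding rows give the dual system: 3·y_fertilizer + 3·y_water = 6 and 6·y_fertilizer + 4·y_water = 10.
→ y_fertilizer = 1 and y_water = 1.
corn enters the basis when its profit ≥ yᵀa₃ = 1·1 + 1·3 = 4.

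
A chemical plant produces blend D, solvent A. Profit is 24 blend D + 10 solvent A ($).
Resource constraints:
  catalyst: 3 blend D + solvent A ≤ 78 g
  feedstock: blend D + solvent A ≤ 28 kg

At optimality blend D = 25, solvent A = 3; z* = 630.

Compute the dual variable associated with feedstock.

3

Both catalyst and feedstock are binding at x*.
From A_Bᵀ y = c: 3·y_catalyst + 1·y_feedstock = 24; 1·y_catalyst + 1·y_feedstock = 10.
→ y_catalyst = 7 and y_feedstock = 3.
Shadow price of feedstock = 3.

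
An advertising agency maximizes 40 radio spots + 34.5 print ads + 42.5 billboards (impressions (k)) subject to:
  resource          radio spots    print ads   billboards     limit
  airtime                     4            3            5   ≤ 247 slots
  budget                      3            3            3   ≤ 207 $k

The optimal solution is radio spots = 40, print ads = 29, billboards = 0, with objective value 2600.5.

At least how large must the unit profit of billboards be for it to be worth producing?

45.5

Both airtime and budget are binding at x*.
The binding rows give the dual system: 4·y_airtime + 3·y_budget = 40 and 3·y_airtime + 3·y_budget = 34.5.
→ y_airtime = 5.5 and y_budget = 6.
billboards enters the basis when its profit ≥ yᵀa₃ = 5.5·5 + 6·3 = 45.5.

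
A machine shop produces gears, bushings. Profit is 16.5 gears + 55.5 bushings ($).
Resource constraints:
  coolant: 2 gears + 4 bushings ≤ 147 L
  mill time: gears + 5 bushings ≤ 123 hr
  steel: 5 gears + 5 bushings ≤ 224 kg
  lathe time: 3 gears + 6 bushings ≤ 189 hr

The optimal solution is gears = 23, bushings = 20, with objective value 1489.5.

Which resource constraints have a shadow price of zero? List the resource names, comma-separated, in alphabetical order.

coolant, steel

coolant: 126/147 (slack 21)
mill time: 123/123 (binding)
steel: 215/224 (slack 9)
lathe time: 189/189 (binding)
By complementary slackness, a constraint with positive slack has shadow price 0 → coolant, steel.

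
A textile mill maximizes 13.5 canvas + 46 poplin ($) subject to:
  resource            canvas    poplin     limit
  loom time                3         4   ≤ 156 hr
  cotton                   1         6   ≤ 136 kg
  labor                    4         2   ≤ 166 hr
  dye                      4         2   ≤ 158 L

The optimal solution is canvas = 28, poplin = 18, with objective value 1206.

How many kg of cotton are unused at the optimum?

0

cotton used = 1·28 + 6·18 = 136; slack = 136 − 136 = 0.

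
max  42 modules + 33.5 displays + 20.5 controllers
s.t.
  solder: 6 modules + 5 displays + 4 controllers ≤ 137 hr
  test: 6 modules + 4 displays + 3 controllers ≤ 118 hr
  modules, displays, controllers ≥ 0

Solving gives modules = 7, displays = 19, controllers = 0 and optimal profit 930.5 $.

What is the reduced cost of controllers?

Both solder and test are binding at x*.
The binding rows give the dual system: 6·y_solder + 6·y_test = 42 and 5·y_solder + 4·y_test = 33.5.
This yields shadow prices y_solder = 5.5, y_test = 1.5.
Reduced cost of controllers: c₃ − yᵀa₃ = 20.5 − (5.5·4 + 1.5·3) = 20.5 − 26.5 = -6.

-6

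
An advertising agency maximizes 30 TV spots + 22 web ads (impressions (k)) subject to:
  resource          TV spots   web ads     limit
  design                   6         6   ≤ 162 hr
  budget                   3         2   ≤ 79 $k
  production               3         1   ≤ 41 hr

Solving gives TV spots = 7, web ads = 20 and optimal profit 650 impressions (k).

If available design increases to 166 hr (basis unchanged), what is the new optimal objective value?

662

Check each constraint at x*: design 162/162 (tight); budget 61/79 (slack 18); production 41/41 (tight).
By complementary slackness, y = 0 for the non-binding constraint.
The binding rows give the dual system: 6·y_design + 3·y_production = 30 and 6·y_design + 1·y_production = 22.
→ y_design = 3 and y_production = 4.
Δz = y_design·Δb = 3 × (4) = 12, so new z* = 650 + 12 = 662.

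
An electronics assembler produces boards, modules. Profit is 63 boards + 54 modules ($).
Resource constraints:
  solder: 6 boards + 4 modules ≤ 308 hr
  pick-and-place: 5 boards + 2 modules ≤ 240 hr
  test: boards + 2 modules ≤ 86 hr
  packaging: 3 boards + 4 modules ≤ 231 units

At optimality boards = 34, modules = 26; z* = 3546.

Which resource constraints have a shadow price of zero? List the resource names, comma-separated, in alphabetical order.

packaging, pick-and-place

solder: 308/308 (binding)
pick-and-place: 222/240 (slack 18)
test: 86/86 (binding)
packaging: 206/231 (slack 25)
By complementary slackness, a constraint with positive slack has shadow price 0 → packaging, pick-and-place.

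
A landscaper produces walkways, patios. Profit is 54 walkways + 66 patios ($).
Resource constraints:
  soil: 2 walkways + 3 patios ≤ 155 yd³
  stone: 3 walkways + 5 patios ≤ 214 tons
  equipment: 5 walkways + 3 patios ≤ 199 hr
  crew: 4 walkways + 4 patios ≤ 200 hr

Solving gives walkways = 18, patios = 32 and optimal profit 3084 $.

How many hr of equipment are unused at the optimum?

13

equipment used = 5·18 + 3·32 = 186; slack = 199 − 186 = 13.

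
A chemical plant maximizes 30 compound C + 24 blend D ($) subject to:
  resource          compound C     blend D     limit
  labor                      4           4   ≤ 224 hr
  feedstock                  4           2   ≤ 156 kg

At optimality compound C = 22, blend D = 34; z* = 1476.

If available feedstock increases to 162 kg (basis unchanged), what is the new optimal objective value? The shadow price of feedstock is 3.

Δb = 6, so new z* = 1476 + (3)·(6) = 1476 + 18 = 1494.

1494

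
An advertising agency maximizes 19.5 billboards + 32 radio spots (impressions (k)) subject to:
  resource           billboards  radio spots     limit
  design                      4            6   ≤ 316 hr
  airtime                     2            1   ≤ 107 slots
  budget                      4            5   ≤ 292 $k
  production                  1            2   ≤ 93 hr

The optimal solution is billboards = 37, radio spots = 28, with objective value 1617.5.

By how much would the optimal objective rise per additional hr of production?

5.5

Binding: design and production. Non-binding: airtime (5 unused), budget (4 unused).
By complementary slackness, y = 0 for the non-binding constraints.
Dual feasibility on the basic columns requires 4·y_design + 1·y_production = 19.5, 6·y_design + 2·y_production = 32.
→ y_design = 3.5 and y_production = 5.5.
Shadow price of production = 5.5.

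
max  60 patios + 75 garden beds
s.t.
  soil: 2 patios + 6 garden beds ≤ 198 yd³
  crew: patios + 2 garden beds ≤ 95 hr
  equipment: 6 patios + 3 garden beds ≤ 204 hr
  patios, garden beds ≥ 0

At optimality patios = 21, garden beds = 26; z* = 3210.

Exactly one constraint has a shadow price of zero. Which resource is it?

soil: 198/198 (binding)
crew: 73/95 (slack 22)
equipment: 204/204 (binding)
By complementary slackness, a constraint with positive slack has shadow price 0 → crew.

crew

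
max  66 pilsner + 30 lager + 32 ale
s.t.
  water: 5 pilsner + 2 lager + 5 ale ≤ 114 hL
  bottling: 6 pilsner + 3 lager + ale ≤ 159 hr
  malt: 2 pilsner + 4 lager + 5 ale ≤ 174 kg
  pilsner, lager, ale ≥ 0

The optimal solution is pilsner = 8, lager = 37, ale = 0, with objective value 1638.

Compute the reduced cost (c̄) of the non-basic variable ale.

-4

At the optimum: water uses 114 of 114 (binding); bottling uses 159 of 159 (binding); malt uses 164 of 174 (slack = 10).
By complementary slackness, y = 0 for the non-binding constraint.
Dual feasibility on the basic columns requires 5·y_water + 6·y_bottling = 66, 2·y_water + 3·y_bottling = 30.
Solving: y_water = 6, y_bottling = 6.
Reduced cost of ale: c₃ − yᵀa₃ = 32 − (6·5 + 6·1) = 32 − 36 = -4.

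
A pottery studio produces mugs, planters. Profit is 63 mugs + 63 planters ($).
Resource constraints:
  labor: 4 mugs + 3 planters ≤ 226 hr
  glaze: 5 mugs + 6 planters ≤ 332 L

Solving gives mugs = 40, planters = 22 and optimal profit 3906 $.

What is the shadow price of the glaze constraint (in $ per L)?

Both labor and glaze are binding at x*.
From A_Bᵀ y = c: 4·y_labor + 5·y_glaze = 63; 3·y_labor + 6·y_glaze = 63.
This yields shadow prices y_labor = 7, y_glaze = 7.
Shadow price of glaze = 7.

7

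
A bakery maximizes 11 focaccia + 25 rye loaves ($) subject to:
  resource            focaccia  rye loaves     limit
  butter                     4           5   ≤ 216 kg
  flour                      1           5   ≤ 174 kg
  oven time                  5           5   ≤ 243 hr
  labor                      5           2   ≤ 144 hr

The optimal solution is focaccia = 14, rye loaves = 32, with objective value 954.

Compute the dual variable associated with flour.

Binding: butter and flour. Non-binding: oven time (13 unused), labor (10 unused).
Slack constraints have shadow price 0 (complementary slackness).
Dual feasibility on the basic columns requires 4·y_butter + 1·y_flour = 11, 5·y_butter + 5·y_flour = 25.
This yields shadow prices y_butter = 2, y_flour = 3.
Shadow price of flour = 3.

3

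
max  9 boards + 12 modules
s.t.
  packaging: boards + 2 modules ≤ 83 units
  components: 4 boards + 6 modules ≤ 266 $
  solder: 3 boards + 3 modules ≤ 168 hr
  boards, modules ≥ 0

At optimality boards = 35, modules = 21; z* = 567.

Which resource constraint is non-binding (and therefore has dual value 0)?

packaging: 77/83 (slack 6)
components: 266/266 (binding)
solder: 168/168 (binding)
By complementary slackness, a constraint with positive slack has shadow price 0 → packaging.

packaging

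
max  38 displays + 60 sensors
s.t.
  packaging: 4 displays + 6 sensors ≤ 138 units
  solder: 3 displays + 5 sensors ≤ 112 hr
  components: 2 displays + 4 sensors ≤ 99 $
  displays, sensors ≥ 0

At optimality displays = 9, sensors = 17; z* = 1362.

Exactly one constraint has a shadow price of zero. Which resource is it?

components

packaging: 138/138 (binding)
solder: 112/112 (binding)
components: 86/99 (slack 13)
By complementary slackness, a constraint with positive slack has shadow price 0 → components.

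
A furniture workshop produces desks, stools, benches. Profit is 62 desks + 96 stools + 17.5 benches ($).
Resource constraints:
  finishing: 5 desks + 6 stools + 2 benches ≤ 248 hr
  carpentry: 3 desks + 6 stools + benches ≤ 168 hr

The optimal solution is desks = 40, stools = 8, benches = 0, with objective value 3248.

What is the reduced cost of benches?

Check each constraint at x*: finishing 248/248 (tight); carpentry 168/168 (tight).
The binding rows give the dual system: 5·y_finishing + 3·y_carpentry = 62 and 6·y_finishing + 6·y_carpentry = 96.
→ y_finishing = 7 and y_carpentry = 9.
Reduced cost of benches: c₃ − yᵀa₃ = 17.5 − (7·2 + 9·1) = 17.5 − 23 = -5.5.

-5.5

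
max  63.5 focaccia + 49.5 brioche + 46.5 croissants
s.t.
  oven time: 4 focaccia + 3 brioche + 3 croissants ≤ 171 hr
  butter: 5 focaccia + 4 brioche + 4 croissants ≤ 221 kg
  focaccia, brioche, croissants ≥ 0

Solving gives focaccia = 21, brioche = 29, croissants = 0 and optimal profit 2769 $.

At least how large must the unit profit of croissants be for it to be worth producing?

49.5

At the optimum: oven time uses 171 of 171 (binding); butter uses 221 of 221 (binding).
From A_Bᵀ y = c: 4·y_oven time + 5·y_butter = 63.5; 3·y_oven time + 4·y_butter = 49.5.
This yields shadow prices y_oven time = 6.5, y_butter = 7.5.
croissants enters the basis when its profit ≥ yᵀa₃ = 6.5·3 + 7.5·4 = 49.5.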